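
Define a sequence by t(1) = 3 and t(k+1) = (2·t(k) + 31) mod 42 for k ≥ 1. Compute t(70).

Listing terms: t(1) = 3; t(2) = 37; t(3) = 21; t(4) = 31; t(5) = 9; t(6) = 7; t(7) = 3.
Since t(7) = t(1) = 3, the sequence is periodic with period 6.
(70 - 1) mod 6 = 3, so t(70) = t(4) = 31.

31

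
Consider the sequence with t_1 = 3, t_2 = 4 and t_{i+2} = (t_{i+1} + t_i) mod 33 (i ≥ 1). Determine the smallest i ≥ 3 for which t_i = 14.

7

Computing terms: t_1 = 3; t_2 = 4; t_3 = 7; t_4 = 11; t_5 = 18; t_6 = 29; t_7 = 14; t_8 = 10; t_9 = 24; t_{10} = 1; t_{11} = 25; t_{12} = 26; t_{13} = 18; t_{14} = 11; t_{15} = 29; t_{16} = 7; t_{17} = 3; t_{18} = 10; t_{19} = 13; t_{20} = 23; t_{21} = 3; t_{22} = 26; t_{23} = 29; t_{24} = 22; t_{25} = 18; t_{26} = 7; t_{27} = 25; t_{28} = 32; t_{29} = 24; t_{30} = 23; t_{31} = 14; t_{32} = 4; t_{33} = 18; t_{34} = 22; t_{35} = 7; t_{36} = 29; t_{37} = 3; t_{38} = 32; t_{39} = 2; t_{40} = 1; t_{41} = 3; t_{42} = 4.
Since (t_{41}, t_{42}) = (t_1, t_2) = (3, 4) (two consecutive terms determine the rest), the sequence is periodic with period 40.
The value 14 first appears (with i ≥ 3) at t_7.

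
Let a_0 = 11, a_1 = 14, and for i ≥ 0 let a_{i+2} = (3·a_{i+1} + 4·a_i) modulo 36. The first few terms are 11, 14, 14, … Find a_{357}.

26

Listing terms: a_0 = 11; a_1 = 14; a_2 = 14; a_3 = 26; a_4 = 26; a_5 = 2; a_6 = 2; a_7 = 14; a_8 = 14.
Since (a_7, a_8) = (a_1, a_2) = (14, 14) (two consecutive terms determine the rest), the sequence is eventually periodic: after a pre-period of length 1 it cycles with period 6.
For i ≥ 1, a_i depends only on (i - 1) mod 6. (357 - 1) mod 6 = 2, so a_{357} = a_3 = 26.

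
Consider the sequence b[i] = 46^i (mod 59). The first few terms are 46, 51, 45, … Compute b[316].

Listing terms: b[1] = 46; b[2] = 51; b[3] = 45; b[4] = 5; b[5] = 53; b[6] = 19; b[7] = 48; b[8] = 25; b[9] = 29; b[10] = 36; b[11] = 4; b[12] = 7; b[13] = 27; b[14] = 3; b[15] = 20; b[16] = 35; b[17] = 17; b[18] = 15; b[19] = 41; b[20] = 57; b[21] = 26; b[22] = 16; b[23] = 28; b[24] = 49; b[25] = 12; b[26] = 21; b[27] = 22; b[28] = 9; b[29] = 1; b[30] = 46.
Since b[30] = b[1] = 46, the sequence is periodic with period 29.
So b[316] = b[1 + ((316-1) mod 29)] = b[26] = 21.

21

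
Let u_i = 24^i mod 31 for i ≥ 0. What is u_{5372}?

Listing terms: u_0 = 1,  u_1 = 24,  u_2 = 18,  u_3 = 29,  u_4 = 14,  u_5 = 26,  u_6 = 4,  u_7 = 3,  u_8 = 10,  u_9 = 23,  u_{10} = 25,  u_{11} = 11,  u_{12} = 16,  u_{13} = 12,  u_{14} = 9,  u_{15} = 30,  u_{16} = 7,  u_{17} = 13,  u_{18} = 2,  u_{19} = 17,  u_{20} = 5,  u_{21} = 27,  u_{22} = 28,  u_{23} = 21,  u_{24} = 8,  u_{25} = 6,  u_{26} = 20,  u_{27} = 15,  u_{28} = 19,  u_{29} = 22,  u_{30} = 1.
Since u_{30} = u_0 = 1, the sequence is periodic with period 30.
So u_{5372} = u_{0 + ((5372-0) mod 30)} = u_2 = 18.

18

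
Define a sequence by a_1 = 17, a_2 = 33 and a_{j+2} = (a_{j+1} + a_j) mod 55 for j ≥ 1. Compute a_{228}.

Listing terms: a_1 = 17; a_2 = 33; a_3 = 50; a_4 = 28; a_5 = 23; a_6 = 51; a_7 = 19; a_8 = 15; a_9 = 34; a_{10} = 49; a_{11} = 28; a_{12} = 22; a_{13} = 50; a_{14} = 17; a_{15} = 12; a_{16} = 29; a_{17} = 41; a_{18} = 15; a_{19} = 1; a_{20} = 16; a_{21} = 17; a_{22} = 33.
The sequence repeats with period 20.
So a_{228} = a_{1 + ((228-1) mod 20)} = a_8 = 15.

15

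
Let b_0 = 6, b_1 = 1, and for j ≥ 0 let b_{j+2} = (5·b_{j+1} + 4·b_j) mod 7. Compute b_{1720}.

2

We have b_0 = 6,  b_1 = 1,  b_2 = 1,  b_3 = 2,  b_4 = 0,  b_5 = 1,  b_6 = 5,  b_7 = 1,  b_8 = 4,  b_9 = 3,  b_{10} = 3,  b_{11} = 6,  b_{12} = 0,  b_{13} = 3,  b_{14} = 1,  b_{15} = 3,  b_{16} = 5,  b_{17} = 2,  b_{18} = 2,  b_{19} = 4,  b_{20} = 0,  b_{21} = 2,  b_{22} = 3,  b_{23} = 2,  b_{24} = 1,  b_{25} = 6,  b_{26} = 6,  b_{27} = 5,  b_{28} = 0,  b_{29} = 6,  b_{30} = 2,  b_{31} = 6,  b_{32} = 3,  b_{33} = 4,  b_{34} = 4,  b_{35} = 1,  b_{36} = 0,  b_{37} = 4,  b_{38} = 6,  b_{39} = 4,  b_{40} = 2,  b_{41} = 5,  b_{42} = 5,  b_{43} = 3,  b_{44} = 0,  b_{45} = 5,  b_{46} = 4,  b_{47} = 5,  b_{48} = 6,  b_{49} = 1.
Since (b_{48}, b_{49}) = (b_0, b_1) = (6, 1) (two consecutive terms determine the rest), the sequence is periodic with period 48.
So b_{1720} = b_{0 + ((1720-0) mod 48)} = b_{40} = 2.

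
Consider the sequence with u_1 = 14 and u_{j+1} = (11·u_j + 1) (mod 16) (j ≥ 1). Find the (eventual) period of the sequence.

8

u_1 = 14; u_2 = 11; u_3 = 10; u_4 = 15; u_5 = 6; u_6 = 3; u_7 = 2; u_8 = 7; u_9 = 14.
The sequence repeats with period 8.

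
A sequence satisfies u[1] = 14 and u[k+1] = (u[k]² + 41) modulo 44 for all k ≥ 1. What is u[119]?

Computing terms: u[1] = 14,  u[2] = 17,  u[3] = 22,  u[4] = 41,  u[5] = 6,  u[6] = 33,  u[7] = 30,  u[8] = 17.
Since u[8] = u[2] = 17, the sequence is eventually periodic: after a pre-period of length 1 it cycles with period 6.
For k ≥ 2, u[k] depends only on (k - 2) mod 6. (119 - 2) mod 6 = 3, so u[119] = u[5] = 6.

6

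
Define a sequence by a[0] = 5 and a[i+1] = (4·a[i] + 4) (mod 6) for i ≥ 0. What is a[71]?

4

We have a[0] = 5, a[1] = 0, a[2] = 4, a[3] = 2, a[4] = 0.
Since a[4] = a[1] = 0, the sequence is eventually periodic: after a pre-period of length 1 it cycles with period 3.
For i ≥ 1, a[i] depends only on (i - 1) mod 3. (71 - 1) mod 3 = 1, so a[71] = a[2] = 4.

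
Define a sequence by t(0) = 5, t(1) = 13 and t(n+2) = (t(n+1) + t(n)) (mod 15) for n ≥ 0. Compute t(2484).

4

t(0) = 5; t(1) = 13; t(2) = 3; t(3) = 1; t(4) = 4; t(5) = 5; t(6) = 9; t(7) = 14; t(8) = 8; t(9) = 7; t(10) = 0; t(11) = 7; t(12) = 7; t(13) = 14; t(14) = 6; t(15) = 5; t(16) = 11; t(17) = 1; t(18) = 12; t(19) = 13; t(20) = 10; t(21) = 8; t(22) = 3; t(23) = 11; t(24) = 14; t(25) = 10; t(26) = 9; t(27) = 4; t(28) = 13; t(29) = 2; t(30) = 0; t(31) = 2; t(32) = 2; t(33) = 4; t(34) = 6; t(35) = 10; t(36) = 1; t(37) = 11; t(38) = 12; t(39) = 8; t(40) = 5; t(41) = 13.
Since (t(40), t(41)) = (t(0), t(1)) = (5, 13) (two consecutive terms determine the rest), the sequence is periodic with period 40.
(2484 - 0) mod 40 = 4, so t(2484) = t(4) = 4.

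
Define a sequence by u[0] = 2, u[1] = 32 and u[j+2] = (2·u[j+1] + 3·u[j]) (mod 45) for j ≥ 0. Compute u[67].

We have u[0] = 2,  u[1] = 32,  u[2] = 25,  u[3] = 11,  u[4] = 7,  u[5] = 2,  u[6] = 25,  u[7] = 11.
Since (u[6], u[7]) = (u[2], u[3]) = (25, 11) (two consecutive terms determine the rest), the sequence is eventually periodic: after a pre-period of length 2 it cycles with period 4.
For j ≥ 2, u[j] depends only on (j - 2) mod 4. (67 - 2) mod 4 = 1, so u[67] = u[3] = 11.

11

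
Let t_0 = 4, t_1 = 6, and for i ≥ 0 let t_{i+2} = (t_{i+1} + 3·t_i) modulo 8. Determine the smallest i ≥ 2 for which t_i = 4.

t_0 = 4, t_1 = 6, t_2 = 2, t_3 = 4, t_4 = 2, t_5 = 6, t_6 = 4, t_7 = 6.
The sequence repeats with period 6.
The value 4 first appears (with i ≥ 2) at t_3.

3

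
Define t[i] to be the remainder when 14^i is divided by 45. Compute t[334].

31

Listing terms: t[1] = 14, t[2] = 16, t[3] = 44, t[4] = 31, t[5] = 29, t[6] = 1, t[7] = 14.
Since t[7] = t[1] = 14, the sequence is periodic with period 6.
(334 - 1) mod 6 = 3, so t[334] = t[4] = 31.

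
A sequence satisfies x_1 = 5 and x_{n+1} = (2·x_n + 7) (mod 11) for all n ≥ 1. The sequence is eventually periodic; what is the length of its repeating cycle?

We have x_1 = 5; x_2 = 6; x_3 = 8; x_4 = 1; x_5 = 9; x_6 = 3; x_7 = 2; x_8 = 0; x_9 = 7; x_{10} = 10; x_{11} = 5.
The sequence repeats with period 10.

10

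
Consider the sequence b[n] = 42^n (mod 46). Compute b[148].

Listing terms: b[1] = 42; b[2] = 16; b[3] = 28; b[4] = 26; b[5] = 34; b[6] = 2; b[7] = 38; b[8] = 32; b[9] = 10; b[10] = 6; b[11] = 22; b[12] = 4; b[13] = 30; b[14] = 18; b[15] = 20; b[16] = 12; b[17] = 44; b[18] = 8; b[19] = 14; b[20] = 36; b[21] = 40; b[22] = 24; b[23] = 42.
The sequence repeats with period 22.
So b[148] = b[1 + ((148-1) mod 22)] = b[16] = 12.

12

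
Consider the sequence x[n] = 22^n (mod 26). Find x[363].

Computing terms: x[0] = 1,  x[1] = 22,  x[2] = 16,  x[3] = 14,  x[4] = 22.
Since x[4] = x[1] = 22, the sequence is eventually periodic: after a pre-period of length 1 it cycles with period 3.
For n ≥ 1, x[n] depends only on (n - 1) mod 3. (363 - 1) mod 3 = 2, so x[363] = x[3] = 14.

14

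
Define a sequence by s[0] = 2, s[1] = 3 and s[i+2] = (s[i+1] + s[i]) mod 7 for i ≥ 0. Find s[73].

Computing terms: s[0] = 2; s[1] = 3; s[2] = 5; s[3] = 1; s[4] = 6; s[5] = 0; s[6] = 6; s[7] = 6; s[8] = 5; s[9] = 4; s[10] = 2; s[11] = 6; s[12] = 1; s[13] = 0; s[14] = 1; s[15] = 1; s[16] = 2; s[17] = 3.
Since (s[16], s[17]) = (s[0], s[1]) = (2, 3) (two consecutive terms determine the rest), the sequence is periodic with period 16.
So s[73] = s[0 + ((73-0) mod 16)] = s[9] = 4.

4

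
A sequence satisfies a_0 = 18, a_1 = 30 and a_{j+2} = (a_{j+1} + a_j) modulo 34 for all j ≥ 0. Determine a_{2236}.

a_0 = 18, a_1 = 30, a_2 = 14, a_3 = 10, a_4 = 24, a_5 = 0, a_6 = 24, a_7 = 24, a_8 = 14, a_9 = 4, a_{10} = 18, a_{11} = 22, a_{12} = 6, a_{13} = 28, a_{14} = 0, a_{15} = 28, a_{16} = 28, a_{17} = 22, a_{18} = 16, a_{19} = 4, a_{20} = 20, a_{21} = 24, a_{22} = 10, a_{23} = 0, a_{24} = 10, a_{25} = 10, a_{26} = 20, a_{27} = 30, a_{28} = 16, a_{29} = 12, a_{30} = 28, a_{31} = 6, a_{32} = 0, a_{33} = 6, a_{34} = 6, a_{35} = 12, a_{36} = 18, a_{37} = 30.
Since (a_{36}, a_{37}) = (a_0, a_1) = (18, 30) (two consecutive terms determine the rest), the sequence is periodic with period 36.
So a_{2236} = a_{0 + ((2236-0) mod 36)} = a_4 = 24.

24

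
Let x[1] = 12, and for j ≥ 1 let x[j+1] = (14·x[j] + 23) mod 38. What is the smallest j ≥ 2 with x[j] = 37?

x[1] = 12; x[2] = 1; x[3] = 37; x[4] = 9; x[5] = 35; x[6] = 19; x[7] = 23; x[8] = 3; x[9] = 27; x[10] = 21; x[11] = 13; x[12] = 15; x[13] = 5; x[14] = 17; x[15] = 33; x[16] = 29; x[17] = 11; x[18] = 25; x[19] = 31; x[20] = 1.
Since x[20] = x[2] = 1, the sequence is eventually periodic: after a pre-period of length 1 it cycles with period 18.
The value 37 first appears (with j ≥ 2) at x[3].

3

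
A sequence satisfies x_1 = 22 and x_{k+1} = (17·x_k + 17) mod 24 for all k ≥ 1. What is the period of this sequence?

8

Computing terms: x_1 = 22, x_2 = 7, x_3 = 16, x_4 = 1, x_5 = 10, x_6 = 19, x_7 = 4, x_8 = 13, x_9 = 22.
The sequence repeats with period 8.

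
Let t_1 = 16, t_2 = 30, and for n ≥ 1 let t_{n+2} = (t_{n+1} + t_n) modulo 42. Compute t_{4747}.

We have t_1 = 16,  t_2 = 30,  t_3 = 4,  t_4 = 34,  t_5 = 38,  t_6 = 30,  t_7 = 26,  t_8 = 14,  t_9 = 40,  t_{10} = 12,  t_{11} = 10,  t_{12} = 22,  t_{13} = 32,  t_{14} = 12,  t_{15} = 2,  t_{16} = 14,  t_{17} = 16,  t_{18} = 30.
The sequence repeats with period 16.
So t_{4747} = t_{1 + ((4747-1) mod 16)} = t_{11} = 10.

10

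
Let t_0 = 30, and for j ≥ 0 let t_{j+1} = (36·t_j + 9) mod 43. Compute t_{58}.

Listing terms: t_0 = 30,  t_1 = 14,  t_2 = 40,  t_3 = 30.
The sequence repeats with period 3.
So t_{58} = t_{0 + ((58-0) mod 3)} = t_1 = 14.

14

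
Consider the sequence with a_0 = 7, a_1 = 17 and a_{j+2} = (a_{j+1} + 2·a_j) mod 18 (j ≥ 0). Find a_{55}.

17

We have a_0 = 7, a_1 = 17, a_2 = 13, a_3 = 11, a_4 = 1, a_5 = 5, a_6 = 7, a_7 = 17.
The sequence repeats with period 6.
(55 - 0) mod 6 = 1, so a_{55} = a_1 = 17.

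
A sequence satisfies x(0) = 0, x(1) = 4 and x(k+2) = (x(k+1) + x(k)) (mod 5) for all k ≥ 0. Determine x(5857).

3

We have x(0) = 0, x(1) = 4, x(2) = 4, x(3) = 3, x(4) = 2, x(5) = 0, x(6) = 2, x(7) = 2, x(8) = 4, x(9) = 1, x(10) = 0, x(11) = 1, x(12) = 1, x(13) = 2, x(14) = 3, x(15) = 0, x(16) = 3, x(17) = 3, x(18) = 1, x(19) = 4, x(20) = 0, x(21) = 4.
The sequence repeats with period 20.
So x(5857) = x(0 + ((5857-0) mod 20)) = x(17) = 3.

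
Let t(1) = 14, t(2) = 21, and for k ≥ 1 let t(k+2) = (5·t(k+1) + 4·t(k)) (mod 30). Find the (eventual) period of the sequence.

8

We have t(1) = 14, t(2) = 21, t(3) = 11, t(4) = 19, t(5) = 19, t(6) = 21, t(7) = 1, t(8) = 29, t(9) = 29, t(10) = 21, t(11) = 11.
Since (t(10), t(11)) = (t(2), t(3)) = (21, 11) (two consecutive terms determine the rest), the sequence is eventually periodic: after a pre-period of length 1 it cycles with period 8.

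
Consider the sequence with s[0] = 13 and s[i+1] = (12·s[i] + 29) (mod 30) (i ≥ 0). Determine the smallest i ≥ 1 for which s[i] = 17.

s[0] = 13,  s[1] = 5,  s[2] = 29,  s[3] = 17,  s[4] = 23,  s[5] = 5.
Since s[5] = s[1] = 5, the sequence is eventually periodic: after a pre-period of length 1 it cycles with period 4.
The value 17 first appears (with i ≥ 1) at s[3].

3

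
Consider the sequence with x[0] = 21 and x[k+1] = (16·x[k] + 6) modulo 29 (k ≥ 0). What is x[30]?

We have x[0] = 21, x[1] = 23, x[2] = 26, x[3] = 16, x[4] = 1, x[5] = 22, x[6] = 10, x[7] = 21.
Since x[7] = x[0] = 21, the sequence is periodic with period 7.
So x[30] = x[0 + ((30-0) mod 7)] = x[2] = 26.

26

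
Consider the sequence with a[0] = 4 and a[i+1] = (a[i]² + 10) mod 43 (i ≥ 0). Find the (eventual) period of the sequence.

6

Listing terms: a[0] = 4, a[1] = 26, a[2] = 41, a[3] = 14, a[4] = 34, a[5] = 5, a[6] = 35, a[7] = 31, a[8] = 25, a[9] = 33, a[10] = 24, a[11] = 27, a[12] = 8, a[13] = 31.
Since a[13] = a[7] = 31, the sequence is eventually periodic: after a pre-period of length 7 it cycles with period 6.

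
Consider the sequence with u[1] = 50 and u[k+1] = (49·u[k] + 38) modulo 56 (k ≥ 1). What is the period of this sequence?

We have u[1] = 50, u[2] = 24, u[3] = 38, u[4] = 52, u[5] = 10, u[6] = 24.
Since u[6] = u[2] = 24, the sequence is eventually periodic: after a pre-period of length 1 it cycles with period 4.

4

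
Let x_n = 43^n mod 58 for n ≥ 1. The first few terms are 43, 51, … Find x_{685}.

31

Computing terms: x_1 = 43, x_2 = 51, x_3 = 47, x_4 = 49, x_5 = 19, x_6 = 5, x_7 = 41, x_8 = 23, x_9 = 3, x_{10} = 13, x_{11} = 37, x_{12} = 25, x_{13} = 31, x_{14} = 57, x_{15} = 15, x_{16} = 7, x_{17} = 11, x_{18} = 9, x_{19} = 39, x_{20} = 53, x_{21} = 17, x_{22} = 35, x_{23} = 55, x_{24} = 45, x_{25} = 21, x_{26} = 33, x_{27} = 27, x_{28} = 1, x_{29} = 43.
Since x_{29} = x_1 = 43, the sequence is periodic with period 28.
So x_{685} = x_{1 + ((685-1) mod 28)} = x_{13} = 31.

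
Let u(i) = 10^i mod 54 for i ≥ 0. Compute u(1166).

Computing terms: u(0) = 1,  u(1) = 10,  u(2) = 46,  u(3) = 28,  u(4) = 10.
Since u(4) = u(1) = 10, the sequence is eventually periodic: after a pre-period of length 1 it cycles with period 3.
For i ≥ 1, u(i) depends only on (i - 1) mod 3. (1166 - 1) mod 3 = 1, so u(1166) = u(2) = 46.

46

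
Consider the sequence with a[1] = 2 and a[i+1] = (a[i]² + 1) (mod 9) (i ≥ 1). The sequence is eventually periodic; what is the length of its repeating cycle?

3

a[1] = 2,  a[2] = 5,  a[3] = 8,  a[4] = 2.
Since a[4] = a[1] = 2, the sequence is periodic with period 3.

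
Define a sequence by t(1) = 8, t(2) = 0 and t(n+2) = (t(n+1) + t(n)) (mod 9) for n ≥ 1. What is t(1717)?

1

Computing terms: t(1) = 8, t(2) = 0, t(3) = 8, t(4) = 8, t(5) = 7, t(6) = 6, t(7) = 4, t(8) = 1, t(9) = 5, t(10) = 6, t(11) = 2, t(12) = 8, t(13) = 1, t(14) = 0, t(15) = 1, t(16) = 1, t(17) = 2, t(18) = 3, t(19) = 5, t(20) = 8, t(21) = 4, t(22) = 3, t(23) = 7, t(24) = 1, t(25) = 8, t(26) = 0.
Since (t(25), t(26)) = (t(1), t(2)) = (8, 0) (two consecutive terms determine the rest), the sequence is periodic with period 24.
So t(1717) = t(1 + ((1717-1) mod 24)) = t(13) = 1.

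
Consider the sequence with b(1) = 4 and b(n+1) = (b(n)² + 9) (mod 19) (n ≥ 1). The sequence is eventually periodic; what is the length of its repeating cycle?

We have b(1) = 4; b(2) = 6; b(3) = 7; b(4) = 1; b(5) = 10; b(6) = 14; b(7) = 15; b(8) = 6.
Since b(8) = b(2) = 6, the sequence is eventually periodic: after a pre-period of length 1 it cycles with period 6.

6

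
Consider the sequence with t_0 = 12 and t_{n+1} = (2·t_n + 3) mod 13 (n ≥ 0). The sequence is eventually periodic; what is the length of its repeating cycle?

12

Computing terms: t_0 = 12,  t_1 = 1,  t_2 = 5,  t_3 = 0,  t_4 = 3,  t_5 = 9,  t_6 = 8,  t_7 = 6,  t_8 = 2,  t_9 = 7,  t_{10} = 4,  t_{11} = 11,  t_{12} = 12.
The sequence repeats with period 12.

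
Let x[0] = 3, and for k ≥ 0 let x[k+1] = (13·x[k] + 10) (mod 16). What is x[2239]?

13

Computing terms: x[0] = 3, x[1] = 1, x[2] = 7, x[3] = 5, x[4] = 11, x[5] = 9, x[6] = 15, x[7] = 13, x[8] = 3.
Since x[8] = x[0] = 3, the sequence is periodic with period 8.
(2239 - 0) mod 8 = 7, so x[2239] = x[7] = 13.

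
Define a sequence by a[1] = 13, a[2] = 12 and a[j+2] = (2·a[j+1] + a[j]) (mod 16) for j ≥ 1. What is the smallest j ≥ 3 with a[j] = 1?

Listing terms: a[1] = 13,  a[2] = 12,  a[3] = 5,  a[4] = 6,  a[5] = 1,  a[6] = 8,  a[7] = 1,  a[8] = 10,  a[9] = 5,  a[10] = 4,  a[11] = 13,  a[12] = 14,  a[13] = 9,  a[14] = 0,  a[15] = 9,  a[16] = 2,  a[17] = 13,  a[18] = 12.
Since (a[17], a[18]) = (a[1], a[2]) = (13, 12) (two consecutive terms determine the rest), the sequence is periodic with period 16.
The value 1 first appears (with j ≥ 3) at a[5].

5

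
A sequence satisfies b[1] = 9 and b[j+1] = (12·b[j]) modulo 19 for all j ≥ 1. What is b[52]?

10

Computing terms: b[1] = 9, b[2] = 13, b[3] = 4, b[4] = 10, b[5] = 6, b[6] = 15, b[7] = 9.
Since b[7] = b[1] = 9, the sequence is periodic with period 6.
So b[52] = b[1 + ((52-1) mod 6)] = b[4] = 10.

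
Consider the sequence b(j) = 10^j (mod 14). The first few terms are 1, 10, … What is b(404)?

2

We have b(0) = 1; b(1) = 10; b(2) = 2; b(3) = 6; b(4) = 4; b(5) = 12; b(6) = 8; b(7) = 10.
Since b(7) = b(1) = 10, the sequence is eventually periodic: after a pre-period of length 1 it cycles with period 6.
For j ≥ 1, b(j) depends only on (j - 1) mod 6. (404 - 1) mod 6 = 1, so b(404) = b(2) = 2.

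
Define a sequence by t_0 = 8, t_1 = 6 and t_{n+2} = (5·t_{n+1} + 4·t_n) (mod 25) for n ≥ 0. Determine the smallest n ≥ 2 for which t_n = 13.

12

We have t_0 = 8,  t_1 = 6,  t_2 = 12,  t_3 = 9,  t_4 = 18,  t_5 = 1,  t_6 = 2,  t_7 = 14,  t_8 = 3,  t_9 = 21,  t_{10} = 17,  t_{11} = 19,  t_{12} = 13,  t_{13} = 16,  t_{14} = 7,  t_{15} = 24,  t_{16} = 23,  t_{17} = 11,  t_{18} = 22,  t_{19} = 4,  t_{20} = 8,  t_{21} = 6.
The sequence repeats with period 20.
The value 13 first appears (with n ≥ 2) at t_{12}.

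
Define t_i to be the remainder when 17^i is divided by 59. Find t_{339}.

Listing terms: t_0 = 1, t_1 = 17, t_2 = 53, t_3 = 16, t_4 = 36, t_5 = 22, t_6 = 20, t_7 = 45, t_8 = 57, t_9 = 25, t_{10} = 12, t_{11} = 27, t_{12} = 46, t_{13} = 15, t_{14} = 19, t_{15} = 28, t_{16} = 4, t_{17} = 9, t_{18} = 35, t_{19} = 5, t_{20} = 26, t_{21} = 29, t_{22} = 21, t_{23} = 3, t_{24} = 51, t_{25} = 41, t_{26} = 48, t_{27} = 49, t_{28} = 7, t_{29} = 1.
The sequence repeats with period 29.
(339 - 0) mod 29 = 20, so t_{339} = t_{20} = 26.

26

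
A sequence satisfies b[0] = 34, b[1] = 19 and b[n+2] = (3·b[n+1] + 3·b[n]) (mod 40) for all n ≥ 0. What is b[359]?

Computing terms: b[0] = 34, b[1] = 19, b[2] = 39, b[3] = 14, b[4] = 39, b[5] = 39, b[6] = 34, b[7] = 19.
Since (b[6], b[7]) = (b[0], b[1]) = (34, 19) (two consecutive terms determine the rest), the sequence is periodic with period 6.
So b[359] = b[0 + ((359-0) mod 6)] = b[5] = 39.

39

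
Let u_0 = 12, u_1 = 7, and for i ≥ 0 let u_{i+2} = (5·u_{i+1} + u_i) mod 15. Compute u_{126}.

We have u_0 = 12, u_1 = 7, u_2 = 2, u_3 = 2, u_4 = 12, u_5 = 2, u_6 = 7, u_7 = 7, u_8 = 12, u_9 = 7.
The sequence repeats with period 8.
So u_{126} = u_{0 + ((126-0) mod 8)} = u_6 = 7.

7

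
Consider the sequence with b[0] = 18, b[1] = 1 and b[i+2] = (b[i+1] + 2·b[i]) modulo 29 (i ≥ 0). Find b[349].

b[0] = 18; b[1] = 1; b[2] = 8; b[3] = 10; b[4] = 26; b[5] = 17; b[6] = 11; b[7] = 16; b[8] = 9; b[9] = 12; b[10] = 1; b[11] = 25; b[12] = 27; b[13] = 19; b[14] = 15; b[15] = 24; b[16] = 25; b[17] = 15; b[18] = 7; b[19] = 8; b[20] = 22; b[21] = 9; b[22] = 24; b[23] = 13; b[24] = 3; b[25] = 0; b[26] = 6; b[27] = 6; b[28] = 18; b[29] = 1.
The sequence repeats with period 28.
(349 - 0) mod 28 = 13, so b[349] = b[13] = 19.

19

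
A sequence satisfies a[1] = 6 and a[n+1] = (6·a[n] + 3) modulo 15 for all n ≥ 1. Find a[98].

a[1] = 6, a[2] = 9, a[3] = 12, a[4] = 0, a[5] = 3, a[6] = 6.
The sequence repeats with period 5.
So a[98] = a[1 + ((98-1) mod 5)] = a[3] = 12.

12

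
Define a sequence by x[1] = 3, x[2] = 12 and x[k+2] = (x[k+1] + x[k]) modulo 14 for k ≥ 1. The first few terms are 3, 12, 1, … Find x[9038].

x[1] = 3, x[2] = 12, x[3] = 1, x[4] = 13, x[5] = 0, x[6] = 13, x[7] = 13, x[8] = 12, x[9] = 11, x[10] = 9, x[11] = 6, x[12] = 1, x[13] = 7, x[14] = 8, x[15] = 1, x[16] = 9, x[17] = 10, x[18] = 5, x[19] = 1, x[20] = 6, x[21] = 7, x[22] = 13, x[23] = 6, x[24] = 5, x[25] = 11, x[26] = 2, x[27] = 13, x[28] = 1, x[29] = 0, x[30] = 1, x[31] = 1, x[32] = 2, x[33] = 3, x[34] = 5, x[35] = 8, x[36] = 13, x[37] = 7, x[38] = 6, x[39] = 13, x[40] = 5, x[41] = 4, x[42] = 9, x[43] = 13, x[44] = 8, x[45] = 7, x[46] = 1, x[47] = 8, x[48] = 9, x[49] = 3, x[50] = 12.
Since (x[49], x[50]) = (x[1], x[2]) = (3, 12) (two consecutive terms determine the rest), the sequence is periodic with period 48.
So x[9038] = x[1 + ((9038-1) mod 48)] = x[14] = 8.

8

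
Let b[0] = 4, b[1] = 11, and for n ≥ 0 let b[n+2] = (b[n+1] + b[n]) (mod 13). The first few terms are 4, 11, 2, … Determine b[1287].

We have b[0] = 4,  b[1] = 11,  b[2] = 2,  b[3] = 0,  b[4] = 2,  b[5] = 2,  b[6] = 4,  b[7] = 6,  b[8] = 10,  b[9] = 3,  b[10] = 0,  b[11] = 3,  b[12] = 3,  b[13] = 6,  b[14] = 9,  b[15] = 2,  b[16] = 11,  b[17] = 0,  b[18] = 11,  b[19] = 11,  b[20] = 9,  b[21] = 7,  b[22] = 3,  b[23] = 10,  b[24] = 0,  b[25] = 10,  b[26] = 10,  b[27] = 7,  b[28] = 4,  b[29] = 11.
Since (b[28], b[29]) = (b[0], b[1]) = (4, 11) (two consecutive terms determine the rest), the sequence is periodic with period 28.
(1287 - 0) mod 28 = 27, so b[1287] = b[27] = 7.

7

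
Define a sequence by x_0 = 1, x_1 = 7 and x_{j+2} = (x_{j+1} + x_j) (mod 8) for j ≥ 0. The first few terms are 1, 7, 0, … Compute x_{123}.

7

Computing terms: x_0 = 1; x_1 = 7; x_2 = 0; x_3 = 7; x_4 = 7; x_5 = 6; x_6 = 5; x_7 = 3; x_8 = 0; x_9 = 3; x_{10} = 3; x_{11} = 6; x_{12} = 1; x_{13} = 7.
Since (x_{12}, x_{13}) = (x_0, x_1) = (1, 7) (two consecutive terms determine the rest), the sequence is periodic with period 12.
(123 - 0) mod 12 = 3, so x_{123} = x_3 = 7.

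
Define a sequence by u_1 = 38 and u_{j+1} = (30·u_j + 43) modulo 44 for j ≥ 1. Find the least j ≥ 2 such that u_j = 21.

We have u_1 = 38; u_2 = 39; u_3 = 25; u_4 = 1; u_5 = 29; u_6 = 33; u_7 = 21; u_8 = 13; u_9 = 37; u_{10} = 9; u_{11} = 5; u_{12} = 17; u_{13} = 25.
Since u_{13} = u_3 = 25, the sequence is eventually periodic: after a pre-period of length 2 it cycles with period 10.
The value 21 first appears (with j ≥ 2) at u_7.

7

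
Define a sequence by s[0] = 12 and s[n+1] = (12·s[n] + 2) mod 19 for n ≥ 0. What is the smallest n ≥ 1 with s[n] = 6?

Computing terms: s[0] = 12; s[1] = 13; s[2] = 6; s[3] = 17; s[4] = 16; s[5] = 4; s[6] = 12.
Since s[6] = s[0] = 12, the sequence is periodic with period 6.
The value 6 first appears (with n ≥ 1) at s[2].

2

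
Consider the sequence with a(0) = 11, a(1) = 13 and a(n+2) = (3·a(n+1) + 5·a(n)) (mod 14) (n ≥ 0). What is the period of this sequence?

Listing terms: a(0) = 11; a(1) = 13; a(2) = 10; a(3) = 11; a(4) = 13.
Since (a(3), a(4)) = (a(0), a(1)) = (11, 13) (two consecutive terms determine the rest), the sequence is periodic with period 3.

3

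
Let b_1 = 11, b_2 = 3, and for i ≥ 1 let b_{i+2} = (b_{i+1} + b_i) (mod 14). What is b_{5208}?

8

b_1 = 11; b_2 = 3; b_3 = 0; b_4 = 3; b_5 = 3; b_6 = 6; b_7 = 9; b_8 = 1; b_9 = 10; b_{10} = 11; b_{11} = 7; b_{12} = 4; b_{13} = 11; b_{14} = 1; b_{15} = 12; b_{16} = 13; b_{17} = 11; b_{18} = 10; b_{19} = 7; b_{20} = 3; b_{21} = 10; b_{22} = 13; b_{23} = 9; b_{24} = 8; b_{25} = 3; b_{26} = 11; b_{27} = 0; b_{28} = 11; b_{29} = 11; b_{30} = 8; b_{31} = 5; b_{32} = 13; b_{33} = 4; b_{34} = 3; b_{35} = 7; b_{36} = 10; b_{37} = 3; b_{38} = 13; b_{39} = 2; b_{40} = 1; b_{41} = 3; b_{42} = 4; b_{43} = 7; b_{44} = 11; b_{45} = 4; b_{46} = 1; b_{47} = 5; b_{48} = 6; b_{49} = 11; b_{50} = 3.
Since (b_{49}, b_{50}) = (b_1, b_2) = (11, 3) (two consecutive terms determine the rest), the sequence is periodic with period 48.
So b_{5208} = b_{1 + ((5208-1) mod 48)} = b_{24} = 8.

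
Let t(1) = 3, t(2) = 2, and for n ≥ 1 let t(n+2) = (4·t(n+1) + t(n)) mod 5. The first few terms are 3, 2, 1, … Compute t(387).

4

Listing terms: t(1) = 3,  t(2) = 2,  t(3) = 1,  t(4) = 1,  t(5) = 0,  t(6) = 1,  t(7) = 4,  t(8) = 2,  t(9) = 2,  t(10) = 0,  t(11) = 2,  t(12) = 3,  t(13) = 4,  t(14) = 4,  t(15) = 0,  t(16) = 4,  t(17) = 1,  t(18) = 3,  t(19) = 3,  t(20) = 0,  t(21) = 3,  t(22) = 2.
The sequence repeats with period 20.
(387 - 1) mod 20 = 6, so t(387) = t(7) = 4.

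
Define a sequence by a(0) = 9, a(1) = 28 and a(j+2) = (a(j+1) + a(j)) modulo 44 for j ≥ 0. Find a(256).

Computing terms: a(0) = 9, a(1) = 28, a(2) = 37, a(3) = 21, a(4) = 14, a(5) = 35, a(6) = 5, a(7) = 40, a(8) = 1, a(9) = 41, a(10) = 42, a(11) = 39, a(12) = 37, a(13) = 32, a(14) = 25, a(15) = 13, a(16) = 38, a(17) = 7, a(18) = 1, a(19) = 8, a(20) = 9, a(21) = 17, a(22) = 26, a(23) = 43, a(24) = 25, a(25) = 24, a(26) = 5, a(27) = 29, a(28) = 34, a(29) = 19, a(30) = 9, a(31) = 28.
Since (a(30), a(31)) = (a(0), a(1)) = (9, 28) (two consecutive terms determine the rest), the sequence is periodic with period 30.
(256 - 0) mod 30 = 16, so a(256) = a(16) = 38.

38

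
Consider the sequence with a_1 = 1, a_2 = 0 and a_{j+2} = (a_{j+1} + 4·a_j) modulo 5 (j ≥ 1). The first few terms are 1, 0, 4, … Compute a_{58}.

4

Computing terms: a_1 = 1, a_2 = 0, a_3 = 4, a_4 = 4, a_5 = 0, a_6 = 1, a_7 = 1, a_8 = 0.
The sequence repeats with period 6.
(58 - 1) mod 6 = 3, so a_{58} = a_4 = 4.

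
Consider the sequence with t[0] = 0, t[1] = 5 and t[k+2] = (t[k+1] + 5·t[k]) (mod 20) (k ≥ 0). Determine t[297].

10

We have t[0] = 0, t[1] = 5, t[2] = 5, t[3] = 10, t[4] = 15, t[5] = 5, t[6] = 0, t[7] = 5.
The sequence repeats with period 6.
So t[297] = t[0 + ((297-0) mod 6)] = t[3] = 10.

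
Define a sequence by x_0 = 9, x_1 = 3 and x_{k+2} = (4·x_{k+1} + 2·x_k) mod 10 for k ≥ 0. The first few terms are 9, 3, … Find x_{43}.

x_0 = 9, x_1 = 3, x_2 = 0, x_3 = 6, x_4 = 4, x_5 = 8, x_6 = 0, x_7 = 6.
Since (x_6, x_7) = (x_2, x_3) = (0, 6) (two consecutive terms determine the rest), the sequence is eventually periodic: after a pre-period of length 2 it cycles with period 4.
For k ≥ 2, x_k depends only on (k - 2) mod 4. (43 - 2) mod 4 = 1, so x_{43} = x_3 = 6.

6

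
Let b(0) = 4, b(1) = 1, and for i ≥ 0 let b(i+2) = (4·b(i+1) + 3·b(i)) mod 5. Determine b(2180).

3

We have b(0) = 4; b(1) = 1; b(2) = 1; b(3) = 2; b(4) = 1; b(5) = 0; b(6) = 3; b(7) = 2; b(8) = 2; b(9) = 4; b(10) = 2; b(11) = 0; b(12) = 1; b(13) = 4; b(14) = 4; b(15) = 3; b(16) = 4; b(17) = 0; b(18) = 2; b(19) = 3; b(20) = 3; b(21) = 1; b(22) = 3; b(23) = 0; b(24) = 4; b(25) = 1.
Since (b(24), b(25)) = (b(0), b(1)) = (4, 1) (two consecutive terms determine the rest), the sequence is periodic with period 24.
(2180 - 0) mod 24 = 20, so b(2180) = b(20) = 3.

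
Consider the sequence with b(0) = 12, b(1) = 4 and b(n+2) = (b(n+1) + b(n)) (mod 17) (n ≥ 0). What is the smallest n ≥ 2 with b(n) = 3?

3

We have b(0) = 12; b(1) = 4; b(2) = 16; b(3) = 3; b(4) = 2; b(5) = 5; b(6) = 7; b(7) = 12; b(8) = 2; b(9) = 14; b(10) = 16; b(11) = 13; b(12) = 12; b(13) = 8; b(14) = 3; b(15) = 11; b(16) = 14; b(17) = 8; b(18) = 5; b(19) = 13; b(20) = 1; b(21) = 14; b(22) = 15; b(23) = 12; b(24) = 10; b(25) = 5; b(26) = 15; b(27) = 3; b(28) = 1; b(29) = 4; b(30) = 5; b(31) = 9; b(32) = 14; b(33) = 6; b(34) = 3; b(35) = 9; b(36) = 12; b(37) = 4.
Since (b(36), b(37)) = (b(0), b(1)) = (12, 4) (two consecutive terms determine the rest), the sequence is periodic with period 36.
The value 3 first appears (with n ≥ 2) at b(3).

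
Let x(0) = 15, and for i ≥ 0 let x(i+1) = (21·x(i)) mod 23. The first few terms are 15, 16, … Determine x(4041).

13

x(0) = 15,  x(1) = 16,  x(2) = 14,  x(3) = 18,  x(4) = 10,  x(5) = 3,  x(6) = 17,  x(7) = 12,  x(8) = 22,  x(9) = 2,  x(10) = 19,  x(11) = 8,  x(12) = 7,  x(13) = 9,  x(14) = 5,  x(15) = 13,  x(16) = 20,  x(17) = 6,  x(18) = 11,  x(19) = 1,  x(20) = 21,  x(21) = 4,  x(22) = 15.
The sequence repeats with period 22.
(4041 - 0) mod 22 = 15, so x(4041) = x(15) = 13.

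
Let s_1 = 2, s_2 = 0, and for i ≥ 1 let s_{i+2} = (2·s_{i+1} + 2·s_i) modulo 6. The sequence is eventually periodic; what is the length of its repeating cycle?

3

Listing terms: s_1 = 2, s_2 = 0, s_3 = 4, s_4 = 2, s_5 = 0.
The sequence repeats with period 3.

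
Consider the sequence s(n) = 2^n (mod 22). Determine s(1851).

2

s(1) = 2, s(2) = 4, s(3) = 8, s(4) = 16, s(5) = 10, s(6) = 20, s(7) = 18, s(8) = 14, s(9) = 6, s(10) = 12, s(11) = 2.
Since s(11) = s(1) = 2, the sequence is periodic with period 10.
So s(1851) = s(1 + ((1851-1) mod 10)) = s(1) = 2.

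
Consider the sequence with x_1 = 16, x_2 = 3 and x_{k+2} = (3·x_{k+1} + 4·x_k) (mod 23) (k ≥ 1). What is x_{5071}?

We have x_1 = 16,  x_2 = 3,  x_3 = 4,  x_4 = 1,  x_5 = 19,  x_6 = 15,  x_7 = 6,  x_8 = 9,  x_9 = 5,  x_{10} = 5,  x_{11} = 12,  x_{12} = 10,  x_{13} = 9,  x_{14} = 21,  x_{15} = 7,  x_{16} = 13,  x_{17} = 21,  x_{18} = 0,  x_{19} = 15,  x_{20} = 22,  x_{21} = 11,  x_{22} = 6,  x_{23} = 16,  x_{24} = 3.
Since (x_{23}, x_{24}) = (x_1, x_2) = (16, 3) (two consecutive terms determine the rest), the sequence is periodic with period 22.
So x_{5071} = x_{1 + ((5071-1) mod 22)} = x_{11} = 12.

12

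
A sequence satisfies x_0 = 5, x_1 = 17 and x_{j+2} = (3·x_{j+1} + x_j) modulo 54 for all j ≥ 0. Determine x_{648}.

Listing terms: x_0 = 5; x_1 = 17; x_2 = 2; x_3 = 23; x_4 = 17; x_5 = 20; x_6 = 23; x_7 = 35; x_8 = 20; x_9 = 41; x_{10} = 35; x_{11} = 38; x_{12} = 41; x_{13} = 53; x_{14} = 38; x_{15} = 5; x_{16} = 53; x_{17} = 2; x_{18} = 5; x_{19} = 17.
The sequence repeats with period 18.
(648 - 0) mod 18 = 0, so x_{648} = x_0 = 5.

5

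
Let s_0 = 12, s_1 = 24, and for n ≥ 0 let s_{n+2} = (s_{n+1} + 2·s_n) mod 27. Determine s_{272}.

21

s_0 = 12,  s_1 = 24,  s_2 = 21,  s_3 = 15,  s_4 = 3,  s_5 = 6,  s_6 = 12,  s_7 = 24.
Since (s_6, s_7) = (s_0, s_1) = (12, 24) (two consecutive terms determine the rest), the sequence is periodic with period 6.
So s_{272} = s_{0 + ((272-0) mod 6)} = s_2 = 21.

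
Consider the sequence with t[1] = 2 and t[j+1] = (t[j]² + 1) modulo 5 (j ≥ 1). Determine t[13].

2

We have t[1] = 2; t[2] = 0; t[3] = 1; t[4] = 2.
Since t[4] = t[1] = 2, the sequence is periodic with period 3.
(13 - 1) mod 3 = 0, so t[13] = t[1] = 2.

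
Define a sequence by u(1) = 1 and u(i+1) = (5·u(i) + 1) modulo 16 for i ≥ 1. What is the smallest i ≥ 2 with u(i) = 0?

We have u(1) = 1, u(2) = 6, u(3) = 15, u(4) = 12, u(5) = 13, u(6) = 2, u(7) = 11, u(8) = 8, u(9) = 9, u(10) = 14, u(11) = 7, u(12) = 4, u(13) = 5, u(14) = 10, u(15) = 3, u(16) = 0, u(17) = 1.
Since u(17) = u(1) = 1, the sequence is periodic with period 16.
The value 0 first appears (with i ≥ 2) at u(16).

16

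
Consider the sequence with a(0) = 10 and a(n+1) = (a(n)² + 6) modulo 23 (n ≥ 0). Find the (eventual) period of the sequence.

5

Listing terms: a(0) = 10,  a(1) = 14,  a(2) = 18,  a(3) = 8,  a(4) = 1,  a(5) = 7,  a(6) = 9,  a(7) = 18.
Since a(7) = a(2) = 18, the sequence is eventually periodic: after a pre-period of length 2 it cycles with period 5.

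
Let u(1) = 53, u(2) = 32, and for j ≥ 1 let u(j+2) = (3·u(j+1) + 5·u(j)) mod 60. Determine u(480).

13

u(1) = 53, u(2) = 32, u(3) = 1, u(4) = 43, u(5) = 14, u(6) = 17, u(7) = 1, u(8) = 28, u(9) = 29, u(10) = 47, u(11) = 46, u(12) = 13, u(13) = 29, u(14) = 32, u(15) = 1.
Since (u(14), u(15)) = (u(2), u(3)) = (32, 1) (two consecutive terms determine the rest), the sequence is eventually periodic: after a pre-period of length 1 it cycles with period 12.
For j ≥ 2, u(j) depends only on (j - 2) mod 12. (480 - 2) mod 12 = 10, so u(480) = u(12) = 13.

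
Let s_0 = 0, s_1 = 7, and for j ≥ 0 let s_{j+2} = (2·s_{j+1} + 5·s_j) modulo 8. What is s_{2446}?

s_0 = 0,  s_1 = 7,  s_2 = 6,  s_3 = 7,  s_4 = 4,  s_5 = 3,  s_6 = 2,  s_7 = 3,  s_8 = 0,  s_9 = 7.
Since (s_8, s_9) = (s_0, s_1) = (0, 7) (two consecutive terms determine the rest), the sequence is periodic with period 8.
So s_{2446} = s_{0 + ((2446-0) mod 8)} = s_6 = 2.

2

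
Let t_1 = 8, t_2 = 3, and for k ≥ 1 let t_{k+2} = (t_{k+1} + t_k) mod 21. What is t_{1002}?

18

t_1 = 8; t_2 = 3; t_3 = 11; t_4 = 14; t_5 = 4; t_6 = 18; t_7 = 1; t_8 = 19; t_9 = 20; t_{10} = 18; t_{11} = 17; t_{12} = 14; t_{13} = 10; t_{14} = 3; t_{15} = 13; t_{16} = 16; t_{17} = 8; t_{18} = 3.
The sequence repeats with period 16.
So t_{1002} = t_{1 + ((1002-1) mod 16)} = t_{10} = 18.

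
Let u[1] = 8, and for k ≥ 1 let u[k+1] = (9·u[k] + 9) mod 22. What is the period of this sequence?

Computing terms: u[1] = 8; u[2] = 15; u[3] = 12; u[4] = 7; u[5] = 6; u[6] = 19; u[7] = 4; u[8] = 1; u[9] = 18; u[10] = 17; u[11] = 8.
Since u[11] = u[1] = 8, the sequence is periodic with period 10.

10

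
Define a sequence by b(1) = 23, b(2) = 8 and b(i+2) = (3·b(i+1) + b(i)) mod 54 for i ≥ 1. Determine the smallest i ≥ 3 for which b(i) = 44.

Computing terms: b(1) = 23,  b(2) = 8,  b(3) = 47,  b(4) = 41,  b(5) = 8,  b(6) = 11,  b(7) = 41,  b(8) = 26,  b(9) = 11,  b(10) = 5,  b(11) = 26,  b(12) = 29,  b(13) = 5,  b(14) = 44,  b(15) = 29,  b(16) = 23,  b(17) = 44,  b(18) = 47,  b(19) = 23,  b(20) = 8.
Since (b(19), b(20)) = (b(1), b(2)) = (23, 8) (two consecutive terms determine the rest), the sequence is periodic with period 18.
The value 44 first appears (with i ≥ 3) at b(14).

14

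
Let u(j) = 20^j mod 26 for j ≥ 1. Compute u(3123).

Computing terms: u(1) = 20,  u(2) = 10,  u(3) = 18,  u(4) = 22,  u(5) = 24,  u(6) = 12,  u(7) = 6,  u(8) = 16,  u(9) = 8,  u(10) = 4,  u(11) = 2,  u(12) = 14,  u(13) = 20.
The sequence repeats with period 12.
(3123 - 1) mod 12 = 2, so u(3123) = u(3) = 18.

18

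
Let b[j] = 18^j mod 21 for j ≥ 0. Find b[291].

We have b[0] = 1, b[1] = 18, b[2] = 9, b[3] = 15, b[4] = 18.
Since b[4] = b[1] = 18, the sequence is eventually periodic: after a pre-period of length 1 it cycles with period 3.
For j ≥ 1, b[j] depends only on (j - 1) mod 3. (291 - 1) mod 3 = 2, so b[291] = b[3] = 15.

15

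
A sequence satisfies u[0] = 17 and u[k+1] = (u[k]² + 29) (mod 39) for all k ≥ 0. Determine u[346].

32

u[0] = 17,  u[1] = 6,  u[2] = 26,  u[3] = 3,  u[4] = 38,  u[5] = 30,  u[6] = 32,  u[7] = 0,  u[8] = 29,  u[9] = 12,  u[10] = 17.
Since u[10] = u[0] = 17, the sequence is periodic with period 10.
(346 - 0) mod 10 = 6, so u[346] = u[6] = 32.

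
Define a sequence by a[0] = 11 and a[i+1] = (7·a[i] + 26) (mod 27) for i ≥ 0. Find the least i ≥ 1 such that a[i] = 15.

5

We have a[0] = 11; a[1] = 22; a[2] = 18; a[3] = 17; a[4] = 10; a[5] = 15; a[6] = 23; a[7] = 25; a[8] = 12; a[9] = 2; a[10] = 13; a[11] = 9; a[12] = 8; a[13] = 1; a[14] = 6; a[15] = 14; a[16] = 16; a[17] = 3; a[18] = 20; a[19] = 4; a[20] = 0; a[21] = 26; a[22] = 19; a[23] = 24; a[24] = 5; a[25] = 7; a[26] = 21; a[27] = 11.
Since a[27] = a[0] = 11, the sequence is periodic with period 27.
The value 15 first appears (with i ≥ 1) at a[5].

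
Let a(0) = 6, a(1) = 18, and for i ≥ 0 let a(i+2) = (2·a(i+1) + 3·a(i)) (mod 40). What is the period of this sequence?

Computing terms: a(0) = 6; a(1) = 18; a(2) = 14; a(3) = 2; a(4) = 6; a(5) = 18.
Since (a(4), a(5)) = (a(0), a(1)) = (6, 18) (two consecutive terms determine the rest), the sequence is periodic with period 4.

4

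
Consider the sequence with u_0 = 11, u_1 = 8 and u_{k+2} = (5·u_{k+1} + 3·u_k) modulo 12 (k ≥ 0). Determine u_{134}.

1

Listing terms: u_0 = 11, u_1 = 8, u_2 = 1, u_3 = 5, u_4 = 4, u_5 = 11, u_6 = 7, u_7 = 8, u_8 = 1.
Since (u_7, u_8) = (u_1, u_2) = (8, 1) (two consecutive terms determine the rest), the sequence is eventually periodic: after a pre-period of length 1 it cycles with period 6.
For k ≥ 1, u_k depends only on (k - 1) mod 6. (134 - 1) mod 6 = 1, so u_{134} = u_2 = 1.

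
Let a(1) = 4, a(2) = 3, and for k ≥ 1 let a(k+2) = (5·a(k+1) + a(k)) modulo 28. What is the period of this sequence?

6

We have a(1) = 4, a(2) = 3, a(3) = 19, a(4) = 14, a(5) = 5, a(6) = 11, a(7) = 4, a(8) = 3.
The sequence repeats with period 6.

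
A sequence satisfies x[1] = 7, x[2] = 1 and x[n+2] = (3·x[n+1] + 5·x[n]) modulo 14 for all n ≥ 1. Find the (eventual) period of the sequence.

3

Computing terms: x[1] = 7,  x[2] = 1,  x[3] = 10,  x[4] = 7,  x[5] = 1.
The sequence repeats with period 3.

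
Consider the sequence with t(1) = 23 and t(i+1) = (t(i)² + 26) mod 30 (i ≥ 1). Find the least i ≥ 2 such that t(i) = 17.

7

t(1) = 23, t(2) = 15, t(3) = 11, t(4) = 27, t(5) = 5, t(6) = 21, t(7) = 17, t(8) = 15.
Since t(8) = t(2) = 15, the sequence is eventually periodic: after a pre-period of length 1 it cycles with period 6.
The value 17 first appears (with i ≥ 2) at t(7).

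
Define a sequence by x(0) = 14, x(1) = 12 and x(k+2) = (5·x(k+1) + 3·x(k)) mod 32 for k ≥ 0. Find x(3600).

Computing terms: x(0) = 14; x(1) = 12; x(2) = 6; x(3) = 2; x(4) = 28; x(5) = 18; x(6) = 14; x(7) = 28; x(8) = 22; x(9) = 2; x(10) = 12; x(11) = 2; x(12) = 14; x(13) = 12.
The sequence repeats with period 12.
(3600 - 0) mod 12 = 0, so x(3600) = x(0) = 14.

14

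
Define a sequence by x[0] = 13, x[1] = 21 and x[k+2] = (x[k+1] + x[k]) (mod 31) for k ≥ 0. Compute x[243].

24

x[0] = 13, x[1] = 21, x[2] = 3, x[3] = 24, x[4] = 27, x[5] = 20, x[6] = 16, x[7] = 5, x[8] = 21, x[9] = 26, x[10] = 16, x[11] = 11, x[12] = 27, x[13] = 7, x[14] = 3, x[15] = 10, x[16] = 13, x[17] = 23, x[18] = 5, x[19] = 28, x[20] = 2, x[21] = 30, x[22] = 1, x[23] = 0, x[24] = 1, x[25] = 1, x[26] = 2, x[27] = 3, x[28] = 5, x[29] = 8, x[30] = 13, x[31] = 21.
Since (x[30], x[31]) = (x[0], x[1]) = (13, 21) (two consecutive terms determine the rest), the sequence is periodic with period 30.
So x[243] = x[0 + ((243-0) mod 30)] = x[3] = 24.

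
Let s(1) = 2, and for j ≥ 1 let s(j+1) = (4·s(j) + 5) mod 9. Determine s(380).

Listing terms: s(1) = 2,  s(2) = 4,  s(3) = 3,  s(4) = 8,  s(5) = 1,  s(6) = 0,  s(7) = 5,  s(8) = 7,  s(9) = 6,  s(10) = 2.
Since s(10) = s(1) = 2, the sequence is periodic with period 9.
(380 - 1) mod 9 = 1, so s(380) = s(2) = 4.

4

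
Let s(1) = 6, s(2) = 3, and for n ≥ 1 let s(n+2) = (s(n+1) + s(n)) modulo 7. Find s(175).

2

Listing terms: s(1) = 6,  s(2) = 3,  s(3) = 2,  s(4) = 5,  s(5) = 0,  s(6) = 5,  s(7) = 5,  s(8) = 3,  s(9) = 1,  s(10) = 4,  s(11) = 5,  s(12) = 2,  s(13) = 0,  s(14) = 2,  s(15) = 2,  s(16) = 4,  s(17) = 6,  s(18) = 3.
Since (s(17), s(18)) = (s(1), s(2)) = (6, 3) (two consecutive terms determine the rest), the sequence is periodic with period 16.
(175 - 1) mod 16 = 14, so s(175) = s(15) = 2.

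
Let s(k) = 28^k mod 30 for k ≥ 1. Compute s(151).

s(1) = 28, s(2) = 4, s(3) = 22, s(4) = 16, s(5) = 28.
Since s(5) = s(1) = 28, the sequence is periodic with period 4.
So s(151) = s(1 + ((151-1) mod 4)) = s(3) = 22.

22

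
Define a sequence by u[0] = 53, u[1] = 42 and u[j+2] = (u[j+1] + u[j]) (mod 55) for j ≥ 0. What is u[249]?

11

Listing terms: u[0] = 53; u[1] = 42; u[2] = 40; u[3] = 27; u[4] = 12; u[5] = 39; u[6] = 51; u[7] = 35; u[8] = 31; u[9] = 11; u[10] = 42; u[11] = 53; u[12] = 40; u[13] = 38; u[14] = 23; u[15] = 6; u[16] = 29; u[17] = 35; u[18] = 9; u[19] = 44; u[20] = 53; u[21] = 42.
The sequence repeats with period 20.
(249 - 0) mod 20 = 9, so u[249] = u[9] = 11.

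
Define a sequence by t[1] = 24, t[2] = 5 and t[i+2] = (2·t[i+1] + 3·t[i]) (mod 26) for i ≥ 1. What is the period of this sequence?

Computing terms: t[1] = 24, t[2] = 5, t[3] = 4, t[4] = 23, t[5] = 6, t[6] = 3, t[7] = 24, t[8] = 5.
The sequence repeats with period 6.

6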